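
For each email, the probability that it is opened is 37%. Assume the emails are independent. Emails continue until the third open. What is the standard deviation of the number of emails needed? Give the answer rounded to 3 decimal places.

3.716

Y = total emails until the third success; negative binomial with r=3, p=0.37.
SD(Y) = √[r(1−p)/p²] = √(13.80570) = 3.71560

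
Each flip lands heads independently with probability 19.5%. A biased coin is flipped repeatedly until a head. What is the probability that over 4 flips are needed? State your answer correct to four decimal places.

0.4199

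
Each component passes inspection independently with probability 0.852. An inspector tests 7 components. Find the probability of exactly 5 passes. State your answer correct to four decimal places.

0.2065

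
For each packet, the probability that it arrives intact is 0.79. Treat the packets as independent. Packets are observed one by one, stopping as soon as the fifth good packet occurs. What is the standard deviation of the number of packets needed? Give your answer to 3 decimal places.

Y = total packets until the fifth success; negative binomial with r=5, p=0.79.
SD(Y) = √[r(1−p)/p²] = √(1.68242) = 1.29708

1.297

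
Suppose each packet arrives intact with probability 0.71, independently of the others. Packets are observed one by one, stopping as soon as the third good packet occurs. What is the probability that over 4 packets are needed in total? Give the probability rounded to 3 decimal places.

0.331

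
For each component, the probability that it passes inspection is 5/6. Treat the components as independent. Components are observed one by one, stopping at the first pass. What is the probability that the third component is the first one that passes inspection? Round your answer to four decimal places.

Geometric (trials to first success), p = 0.833333.
P(Y = 3) = (1−p)^2 · p = 0.027778 · 0.833333 = 0.023148

0.0231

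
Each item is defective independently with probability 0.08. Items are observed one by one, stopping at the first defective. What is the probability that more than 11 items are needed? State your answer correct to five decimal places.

Y = number of items to the first success; geometric, p = 0.08.
P(Y > 11) = P(first 11 all fail) = (1−p)^11 = 0.3996374

0.39964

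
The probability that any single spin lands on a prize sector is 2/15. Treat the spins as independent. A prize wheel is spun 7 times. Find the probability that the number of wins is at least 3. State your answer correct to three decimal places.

0.055

X ~ Binomial(7, 0.133333); P(X ≥ 3) = Σ C(7,k) p^k (1−p)^(7−k) over k:
  k=3: C(7,3)·0.133333^3·0.866667^4 = 0.04681
  k=4: C(7,4)·0.133333^4·0.866667^3 = 0.00720
  k=5: C(7,5)·0.133333^5·0.866667^2 = 0.00066
  k=6: C(7,6)·0.133333^6·0.866667^1 = 0.00003
  k=7: C(7,7)·0.133333^7·0.866667^0 = 0.00000
Total = 0.05471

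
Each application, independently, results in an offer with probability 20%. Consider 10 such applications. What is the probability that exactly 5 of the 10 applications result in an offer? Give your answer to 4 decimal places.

X ~ Binomial(n=10, p=0.20).
P(X=5) = C(10,5) · p^5 · (1−p)^5
= 252 · 0.00032 · 0.32768 = 0.026424

0.0264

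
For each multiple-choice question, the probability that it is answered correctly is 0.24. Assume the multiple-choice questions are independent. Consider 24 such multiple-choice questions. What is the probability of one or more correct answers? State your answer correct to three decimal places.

P(at least one) = 1 − P(none) = 1 − (1 − 0.24)^24
= 1 − 0.00138 = 0.99862

0.999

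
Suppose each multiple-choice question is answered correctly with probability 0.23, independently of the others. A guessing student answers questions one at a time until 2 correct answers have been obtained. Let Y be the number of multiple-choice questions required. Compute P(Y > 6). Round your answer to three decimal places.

Needing more than 6 multiple-choice questions ⇔ fewer than 2 successes in the first 6. With X ~ Binomial(6, 0.23), P(Y > 6) = P(X ≤ 1).
  k=0: C(6,0)·0.23^0·0.77^6 = 0.20842
  k=1: C(6,1)·0.23^1·0.77^5 = 0.37354
P(X ≤ 1) = 0.58196

0.582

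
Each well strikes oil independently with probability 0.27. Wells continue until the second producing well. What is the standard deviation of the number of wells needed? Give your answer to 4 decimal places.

4.4752

Y = total wells until the second success; negative binomial with r=2, p=0.27.
SD(Y) = √[r(1−p)/p²] = √(20.027435) = 4.475202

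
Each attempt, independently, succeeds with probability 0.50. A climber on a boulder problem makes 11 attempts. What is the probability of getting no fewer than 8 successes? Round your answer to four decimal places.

X ~ Binomial(11, 0.50); P(X ≥ 8) = Σ C(11,k) p^k (1−p)^(11−k) over k:
  k=8: C(11,8)·0.50^8·0.50^3 = 0.080566
  k=9: C(11,9)·0.50^9·0.50^2 = 0.026855
  k=10: C(11,10)·0.50^10·0.50^1 = 0.005371
  k=11: C(11,11)·0.50^11·0.50^0 = 0.000488
Total = 0.113281

0.1133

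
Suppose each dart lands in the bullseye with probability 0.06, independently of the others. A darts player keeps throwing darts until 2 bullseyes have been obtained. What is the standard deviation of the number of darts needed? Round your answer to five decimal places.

22.85218

Y = total darts until the second success; negative binomial with r=2, p=0.06.
SD(Y) = √[r(1−p)/p²] = √(522.2222222) = 22.8521820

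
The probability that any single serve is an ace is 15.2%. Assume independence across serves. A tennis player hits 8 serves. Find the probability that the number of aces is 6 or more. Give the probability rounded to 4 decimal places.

X ~ Binomial(8, 0.152); P(X ≥ 6) = Σ C(8,k) p^k (1−p)^(8−k) over k:
  k=6: C(8,6)·0.152^6·0.848^2 = 0.000248
  k=7: C(8,7)·0.152^7·0.848^1 = 0.000013
  k=8: C(8,8)·0.152^8·0.848^0 = 0.000000
Total = 0.000261

0.0003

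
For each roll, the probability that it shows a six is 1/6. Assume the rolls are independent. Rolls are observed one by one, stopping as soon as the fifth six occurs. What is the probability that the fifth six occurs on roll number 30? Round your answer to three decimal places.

Y = trial on which the fifth success occurs; negative binomial, r=5, p=0.166667.
P(Y=30) = C(29,4) · p^5 · (1−p)^25
= 23751 · 0.0001286 · 0.010483 = 0.03202

0.032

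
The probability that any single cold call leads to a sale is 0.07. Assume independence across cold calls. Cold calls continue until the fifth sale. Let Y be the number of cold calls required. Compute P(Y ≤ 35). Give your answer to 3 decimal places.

Finishing within 35 cold calls ⇔ at least 5 successes in the first 35. With X ~ Binomial(35, 0.07), P(Y ≤ 35) = 1 − P(X ≤ 4).
  k=0: C(35,0)·0.07^0·0.93^35 = 0.07887
  k=1: C(35,1)·0.07^1·0.93^34 = 0.20777
  k=2: C(35,2)·0.07^2·0.93^33 = 0.26586
  k=3: C(35,3)·0.07^3·0.93^32 = 0.22012
  k=4: C(35,4)·0.07^4·0.93^31 = 0.13254
1 − 0.90516 = 0.09484

0.095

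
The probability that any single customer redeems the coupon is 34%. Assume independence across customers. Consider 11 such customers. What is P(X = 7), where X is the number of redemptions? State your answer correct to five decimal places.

X ~ Binomial(n=11, p=0.34).
P(X=7) = C(11,7) · p^7 · (1−p)^4
= 330 · 0.00052523 · 0.18975 = 0.0328884

0.03289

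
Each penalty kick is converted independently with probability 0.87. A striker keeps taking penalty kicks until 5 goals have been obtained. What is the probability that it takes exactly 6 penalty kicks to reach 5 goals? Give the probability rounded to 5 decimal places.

Y = trial on which the fifth success occurs; negative binomial, r=5, p=0.87.
P(Y=6) = C(5,4) · p^5 · (1−p)^1
= 5 · 0.49842 · 0.13 = 0.3239736

0.32397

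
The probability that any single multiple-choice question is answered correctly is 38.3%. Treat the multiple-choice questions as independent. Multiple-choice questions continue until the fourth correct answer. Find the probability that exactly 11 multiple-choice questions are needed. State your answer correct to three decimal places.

0.088

Y = trial on which the fourth success occurs; negative binomial, r=4, p=0.383.
P(Y=11) = C(10,3) · p^4 · (1−p)^7
= 120 · 0.021518 · 0.034041 = 0.08790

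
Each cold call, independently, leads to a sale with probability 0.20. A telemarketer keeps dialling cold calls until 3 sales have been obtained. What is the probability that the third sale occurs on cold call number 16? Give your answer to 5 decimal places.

Y = trial on which the third success occurs; negative binomial, r=3, p=0.20.
P(Y=16) = C(15,2) · p^3 · (1−p)^13
= 105 · 0.008 · 0.054976 = 0.0461795

0.04618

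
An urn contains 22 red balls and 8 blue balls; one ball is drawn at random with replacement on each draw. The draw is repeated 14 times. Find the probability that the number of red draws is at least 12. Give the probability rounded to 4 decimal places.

0.2358

X ~ Binomial(14, 0.733333); P(X ≥ 12) = Σ C(14,k) p^k (1−p)^(14−k) over k:
  k=12: C(14,12)·0.733333^12·0.266667^2 = 0.156529
  k=13: C(14,13)·0.733333^13·0.266667^1 = 0.066224
  k=14: C(14,14)·0.733333^14·0.266667^0 = 0.013008
Total = 0.235762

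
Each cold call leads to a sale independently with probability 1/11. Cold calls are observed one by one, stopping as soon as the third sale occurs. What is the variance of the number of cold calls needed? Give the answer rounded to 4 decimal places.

330.0000

Y = total cold calls until the third success; negative binomial with r=3, p=0.090909.
Var(Y) = r(1−p)/p² = 3·0.909091 / 0.090909² = 330.000000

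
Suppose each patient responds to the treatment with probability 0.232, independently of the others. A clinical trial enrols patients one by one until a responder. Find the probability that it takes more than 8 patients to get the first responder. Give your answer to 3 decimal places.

0.121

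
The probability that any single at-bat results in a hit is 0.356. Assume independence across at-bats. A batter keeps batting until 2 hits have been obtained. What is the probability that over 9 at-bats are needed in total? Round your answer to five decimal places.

0.11385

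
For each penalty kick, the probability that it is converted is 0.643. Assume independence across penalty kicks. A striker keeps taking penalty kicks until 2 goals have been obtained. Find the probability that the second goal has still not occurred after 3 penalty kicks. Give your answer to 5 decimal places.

0.29135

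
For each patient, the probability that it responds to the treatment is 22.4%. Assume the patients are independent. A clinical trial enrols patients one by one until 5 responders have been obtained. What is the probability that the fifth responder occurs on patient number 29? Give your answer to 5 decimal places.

Y = trial on which the fifth success occurs; negative binomial, r=5, p=0.224.
P(Y=29) = C(28,4) · p^5 · (1−p)^24
= 20475 · 0.00056395 · 0.0022734 = 0.0262510

0.02625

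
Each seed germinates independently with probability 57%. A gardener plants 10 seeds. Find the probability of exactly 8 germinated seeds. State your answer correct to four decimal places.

0.0927

X ~ Binomial(n=10, p=0.57).
P(X=8) = C(10,8) · p^8 · (1−p)^2
= 45 · 0.011143 · 0.1849 = 0.092715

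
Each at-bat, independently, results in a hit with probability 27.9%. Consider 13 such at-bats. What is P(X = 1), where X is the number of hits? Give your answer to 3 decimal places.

0.072

X ~ Binomial(n=13, p=0.279).
P(X=1) = C(13,1) · p^1 · (1−p)^12
= 13 · 0.279 · 0.019734 = 0.07158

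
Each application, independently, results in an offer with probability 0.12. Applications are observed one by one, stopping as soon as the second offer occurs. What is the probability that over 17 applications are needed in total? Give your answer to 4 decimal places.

Needing more than 17 applications ⇔ fewer than 2 successes in the first 17. With X ~ Binomial(17, 0.12), P(Y > 17) = P(X ≤ 1).
  k=0: C(17,0)·0.12^0·0.88^17 = 0.113817
  k=1: C(17,1)·0.12^1·0.88^16 = 0.263847
P(X ≤ 1) = 0.377664

0.3777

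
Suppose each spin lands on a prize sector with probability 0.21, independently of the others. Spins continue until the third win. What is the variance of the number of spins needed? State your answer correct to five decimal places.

53.74150

Y = total spins until the third success; negative binomial with r=3, p=0.21.
Var(Y) = r(1−p)/p² = 3·0.79 / 0.21² = 53.7414966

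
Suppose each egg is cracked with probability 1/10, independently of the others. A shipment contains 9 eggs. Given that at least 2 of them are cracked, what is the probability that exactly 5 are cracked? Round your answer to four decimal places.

0.0037

X ~ Binomial(9, 0.10). Want P(X=5 | X≥2) = P(X=5) / P(X≥2).
P(X=5) = C(9,5)·0.10^5·0.90^4 = 0.000827
P(X≥2) = 1 − 0.387420 − 0.387420 = 0.225159
Ratio = 0.000827 / 0.225159 = 0.003672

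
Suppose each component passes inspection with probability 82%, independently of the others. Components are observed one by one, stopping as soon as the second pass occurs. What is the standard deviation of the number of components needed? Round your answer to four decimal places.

0.7317

Y = total components until the second success; negative binomial with r=2, p=0.82.
SD(Y) = √[r(1−p)/p²] = √(0.535396) = 0.731707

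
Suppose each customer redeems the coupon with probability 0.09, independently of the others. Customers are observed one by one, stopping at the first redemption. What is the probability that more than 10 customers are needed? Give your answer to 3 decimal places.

0.389

Y = number of customers to the first success; geometric, p = 0.09.
P(Y > 10) = P(first 10 all fail) = (1−p)^10 = 0.38942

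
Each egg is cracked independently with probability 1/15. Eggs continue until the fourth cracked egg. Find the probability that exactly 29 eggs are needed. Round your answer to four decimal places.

0.0115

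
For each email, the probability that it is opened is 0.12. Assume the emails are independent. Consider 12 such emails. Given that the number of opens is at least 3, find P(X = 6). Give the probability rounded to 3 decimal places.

0.008

X ~ Binomial(12, 0.12). Want P(X=6 | X≥3) = P(X=6) / P(X≥3).
P(X=6) = C(12,6)·0.12^6·0.88^6 = 0.00128
P(X≥3) = 1 − 0.21567 − 0.35292 − 0.26469 = 0.16673
Ratio = 0.00128 / 0.16673 = 0.00769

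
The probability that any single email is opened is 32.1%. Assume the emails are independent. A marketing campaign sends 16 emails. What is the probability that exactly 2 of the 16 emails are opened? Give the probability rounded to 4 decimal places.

0.0547

X ~ Binomial(n=16, p=0.321).
P(X=2) = C(16,2) · p^2 · (1−p)^14
= 120 · 0.10304 · 0.0044277 = 0.054748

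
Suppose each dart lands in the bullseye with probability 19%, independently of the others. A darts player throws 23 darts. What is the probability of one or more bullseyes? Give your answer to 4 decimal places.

P(at least one) = 1 − P(none) = 1 − (1 − 0.19)^23
= 1 − 0.007855 = 0.992145

0.9921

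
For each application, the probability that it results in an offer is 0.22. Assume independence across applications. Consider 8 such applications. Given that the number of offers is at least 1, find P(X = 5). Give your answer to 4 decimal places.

X ~ Binomial(8, 0.22). Want P(X=5 | X≥1) = P(X=5) / P(X≥1).
P(X=5) = C(8,5)·0.22^5·0.78^3 = 0.013696
P(X≥1) = 1 − 0.137011 = 0.862989
Ratio = 0.013696 / 0.862989 = 0.015870

0.0159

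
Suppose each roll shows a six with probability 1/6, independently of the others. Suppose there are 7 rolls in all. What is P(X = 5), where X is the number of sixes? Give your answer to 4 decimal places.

X ~ Binomial(n=7, p=0.166667).
P(X=5) = C(7,5) · p^5 · (1−p)^2
= 21 · 0.0001286 · 0.69444 = 0.001875

0.0019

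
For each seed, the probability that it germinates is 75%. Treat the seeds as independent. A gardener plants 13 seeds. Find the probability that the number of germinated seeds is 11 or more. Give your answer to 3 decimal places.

0.333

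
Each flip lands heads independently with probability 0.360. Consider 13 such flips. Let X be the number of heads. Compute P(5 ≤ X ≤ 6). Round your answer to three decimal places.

X ~ Binomial(13, 0.36); P(5 ≤ X ≤ 6) = Σ C(13,k) p^k (1−p)^(13−k) over k:
  k=5: C(13,5)·0.36^5·0.64^8 = 0.21904
  k=6: C(13,6)·0.36^6·0.64^7 = 0.16428
Total = 0.38333

0.383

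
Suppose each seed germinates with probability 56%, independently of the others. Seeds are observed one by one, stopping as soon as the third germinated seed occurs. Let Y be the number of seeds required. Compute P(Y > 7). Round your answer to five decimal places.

0.14024

Needing more than 7 seeds ⇔ fewer than 3 successes in the first 7. With X ~ Binomial(7, 0.56), P(Y > 7) = P(X ≤ 2).
  k=0: C(7,0)·0.56^0·0.44^7 = 0.0031928
  k=1: C(7,1)·0.56^1·0.44^6 = 0.0284448
  k=2: C(7,2)·0.56^2·0.44^5 = 0.1086072
P(X ≤ 2) = 0.1402448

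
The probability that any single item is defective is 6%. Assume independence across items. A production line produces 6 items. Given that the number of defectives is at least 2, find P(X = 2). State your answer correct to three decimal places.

0.918

X ~ Binomial(6, 0.06). Want P(X=2 | X≥2) = P(X=2) / P(X≥2).
P(X=2) = C(6,2)·0.06^2·0.94^4 = 0.04216
P(X≥2) = 1 − 0.68987 − 0.26421 = 0.04592
Ratio = 0.04216 / 0.04592 = 0.91803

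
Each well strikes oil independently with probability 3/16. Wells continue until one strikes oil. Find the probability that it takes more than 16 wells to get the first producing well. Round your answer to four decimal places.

Y = number of wells to the first success; geometric, p = 0.1875.
P(Y > 16) = P(first 16 all fail) = (1−p)^16 = 0.036072

0.0361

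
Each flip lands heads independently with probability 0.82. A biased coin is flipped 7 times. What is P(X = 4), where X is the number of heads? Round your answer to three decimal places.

X ~ Binomial(n=7, p=0.82).
P(X=4) = C(7,4) · p^4 · (1−p)^3
= 35 · 0.45212 · 0.005832 = 0.09229

0.092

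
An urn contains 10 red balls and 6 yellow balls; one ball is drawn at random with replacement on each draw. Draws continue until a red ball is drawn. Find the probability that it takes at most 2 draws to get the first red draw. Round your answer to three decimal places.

0.859

Y = number of draws to the first success; geometric, p = 0.625.
P(Y ≤ 2) = 1 − (1−p)^2 = 1 − 0.14062 = 0.85938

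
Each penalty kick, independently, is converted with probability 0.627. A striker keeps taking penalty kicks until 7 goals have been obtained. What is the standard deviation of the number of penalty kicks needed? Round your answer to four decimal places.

Y = total penalty kicks until the seventh success; negative binomial with r=7, p=0.627.
SD(Y) = √[r(1−p)/p²] = √(6.641586) = 2.577127

2.5771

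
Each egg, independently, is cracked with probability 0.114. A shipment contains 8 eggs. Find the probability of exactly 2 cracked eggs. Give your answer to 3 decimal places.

X ~ Binomial(n=8, p=0.114).
P(X=2) = C(8,2) · p^2 · (1−p)^6
= 28 · 0.012996 · 0.48373 = 0.17602

0.176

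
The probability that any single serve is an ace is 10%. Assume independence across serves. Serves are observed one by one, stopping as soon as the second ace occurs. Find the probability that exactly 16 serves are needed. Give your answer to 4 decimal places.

0.0343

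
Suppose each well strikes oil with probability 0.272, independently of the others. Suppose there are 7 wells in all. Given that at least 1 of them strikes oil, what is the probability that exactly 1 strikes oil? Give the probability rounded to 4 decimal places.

0.3179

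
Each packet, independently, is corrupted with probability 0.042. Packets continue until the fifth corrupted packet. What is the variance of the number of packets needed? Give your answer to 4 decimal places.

Y = total packets until the fifth success; negative binomial with r=5, p=0.042.
Var(Y) = r(1−p)/p² = 5·0.958 / 0.042² = 2715.419501

2715.4195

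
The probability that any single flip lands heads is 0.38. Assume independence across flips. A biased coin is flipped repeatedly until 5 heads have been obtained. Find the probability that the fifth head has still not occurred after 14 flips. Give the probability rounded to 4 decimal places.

0.3334

Needing more than 14 flips ⇔ fewer than 5 successes in the first 14. With X ~ Binomial(14, 0.38), P(Y > 14) = P(X ≤ 4).
  k=0: C(14,0)·0.38^0·0.62^14 = 0.001240
  k=1: C(14,1)·0.38^1·0.62^13 = 0.010642
  k=2: C(14,2)·0.38^2·0.62^12 = 0.042394
  k=3: C(14,3)·0.38^3·0.62^11 = 0.103935
  k=4: C(14,4)·0.38^4·0.62^10 = 0.175180
P(X ≤ 4) = 0.333391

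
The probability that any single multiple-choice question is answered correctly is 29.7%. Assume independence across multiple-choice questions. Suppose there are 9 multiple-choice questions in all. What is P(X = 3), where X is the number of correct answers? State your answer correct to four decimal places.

X ~ Binomial(n=9, p=0.297).
P(X=3) = C(9,3) · p^3 · (1−p)^6
= 84 · 0.026198 · 0.12071 = 0.265632

0.2656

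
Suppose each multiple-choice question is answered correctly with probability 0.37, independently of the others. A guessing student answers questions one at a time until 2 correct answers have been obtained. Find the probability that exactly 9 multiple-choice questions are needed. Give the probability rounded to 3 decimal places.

0.043

Y = trial on which the second success occurs; negative binomial, r=2, p=0.37.
P(Y=9) = C(8,1) · p^2 · (1−p)^7
= 8 · 0.1369 · 0.03939 = 0.04314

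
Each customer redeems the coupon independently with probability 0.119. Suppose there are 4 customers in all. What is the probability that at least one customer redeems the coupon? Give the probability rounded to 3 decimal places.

0.398

P(at least one) = 1 − P(none) = 1 − (1 − 0.119)^4
= 1 − 0.60243 = 0.39757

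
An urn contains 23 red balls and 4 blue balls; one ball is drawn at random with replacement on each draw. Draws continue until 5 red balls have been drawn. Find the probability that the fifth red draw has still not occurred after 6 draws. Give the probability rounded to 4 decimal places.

Needing more than 6 draws ⇔ fewer than 5 successes in the first 6. With X ~ Binomial(6, 0.851852), P(Y > 6) = P(X ≤ 4).
  k=0: C(6,0)·0.851852^0·0.148148^6 = 0.000011
  k=1: C(6,1)·0.851852^1·0.148148^5 = 0.000365
  k=2: C(6,2)·0.851852^2·0.148148^4 = 0.005243
  k=3: C(6,3)·0.851852^3·0.148148^3 = 0.040199
  k=4: C(6,4)·0.851852^4·0.148148^2 = 0.173356
P(X ≤ 4) = 0.219174

0.2192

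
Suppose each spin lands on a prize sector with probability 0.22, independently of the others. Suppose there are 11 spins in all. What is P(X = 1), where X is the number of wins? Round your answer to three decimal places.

X ~ Binomial(n=11, p=0.22).
P(X=1) = C(11,1) · p^1 · (1−p)^10
= 11 · 0.22 · 0.083358 = 0.20173

0.202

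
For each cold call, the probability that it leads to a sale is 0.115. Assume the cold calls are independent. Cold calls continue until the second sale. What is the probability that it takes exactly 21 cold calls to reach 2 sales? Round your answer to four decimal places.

0.0260

Y = trial on which the second success occurs; negative binomial, r=2, p=0.115.
P(Y=21) = C(20,1) · p^2 · (1−p)^19
= 20 · 0.013225 · 0.098157 = 0.025963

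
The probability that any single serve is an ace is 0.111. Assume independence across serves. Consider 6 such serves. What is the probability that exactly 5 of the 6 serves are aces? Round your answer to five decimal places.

X ~ Binomial(n=6, p=0.111).
P(X=5) = C(6,5) · p^5 · (1−p)^1
= 6 · 1.6851e-05 · 0.889 = 0.0000899

0.00009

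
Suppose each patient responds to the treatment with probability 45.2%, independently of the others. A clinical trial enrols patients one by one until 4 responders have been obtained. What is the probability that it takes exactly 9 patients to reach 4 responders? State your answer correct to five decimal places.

0.11552

Y = trial on which the fourth success occurs; negative binomial, r=4, p=0.452.
P(Y=9) = C(8,3) · p^4 · (1−p)^5
= 56 · 0.04174 · 0.04942 = 0.1155166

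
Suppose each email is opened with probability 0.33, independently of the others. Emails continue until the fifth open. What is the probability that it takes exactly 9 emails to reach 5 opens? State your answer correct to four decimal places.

0.0552

Y = trial on which the fifth success occurs; negative binomial, r=5, p=0.33.
P(Y=9) = C(8,4) · p^5 · (1−p)^4
= 70 · 0.0039135 · 0.20151 = 0.055204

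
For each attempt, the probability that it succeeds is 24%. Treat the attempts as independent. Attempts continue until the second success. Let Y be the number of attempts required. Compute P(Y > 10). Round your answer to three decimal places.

0.267

Needing more than 10 attempts ⇔ fewer than 2 successes in the first 10. With X ~ Binomial(10, 0.24), P(Y > 10) = P(X ≤ 1).
  k=0: C(10,0)·0.24^0·0.76^10 = 0.06429
  k=1: C(10,1)·0.24^1·0.76^9 = 0.20302
P(X ≤ 1) = 0.26731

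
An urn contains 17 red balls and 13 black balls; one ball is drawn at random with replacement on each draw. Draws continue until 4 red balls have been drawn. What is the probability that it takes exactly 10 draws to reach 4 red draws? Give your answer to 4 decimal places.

0.0573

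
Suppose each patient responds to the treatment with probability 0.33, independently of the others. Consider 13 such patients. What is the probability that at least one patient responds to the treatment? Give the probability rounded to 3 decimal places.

0.995

P(at least one) = 1 − P(none) = 1 − (1 − 0.33)^13
= 1 − 0.00548 = 0.99452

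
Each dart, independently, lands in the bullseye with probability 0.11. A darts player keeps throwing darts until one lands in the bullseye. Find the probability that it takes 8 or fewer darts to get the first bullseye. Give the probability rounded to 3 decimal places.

0.606

Y = number of darts to the first success; geometric, p = 0.11.
P(Y ≤ 8) = 1 − (1−p)^8 = 1 − 0.39366 = 0.60634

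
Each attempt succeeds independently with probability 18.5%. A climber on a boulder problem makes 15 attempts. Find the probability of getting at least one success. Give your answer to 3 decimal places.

0.954

P(at least one) = 1 − P(none) = 1 − (1 − 0.185)^15
= 1 − 0.04649 = 0.95351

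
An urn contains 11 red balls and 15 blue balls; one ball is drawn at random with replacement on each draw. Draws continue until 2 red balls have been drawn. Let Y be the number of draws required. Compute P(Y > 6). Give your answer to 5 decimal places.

Needing more than 6 draws ⇔ fewer than 2 successes in the first 6. With X ~ Binomial(6, 0.423077), P(Y > 6) = P(X ≤ 1).
  k=0: C(6,0)·0.423077^0·0.576923^6 = 0.0368729
  k=1: C(6,1)·0.423077^1·0.576923^5 = 0.1622408
P(X ≤ 1) = 0.1991137

0.19911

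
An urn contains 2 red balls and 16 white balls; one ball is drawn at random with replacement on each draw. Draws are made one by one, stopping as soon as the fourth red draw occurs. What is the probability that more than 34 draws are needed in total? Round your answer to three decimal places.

0.469

Needing more than 34 draws ⇔ fewer than 4 successes in the first 34. With X ~ Binomial(34, 0.111111), P(Y > 34) = P(X ≤ 3).
  k=0: C(34,0)·0.111111^0·0.888889^34 = 0.01823
  k=1: C(34,1)·0.111111^1·0.888889^33 = 0.07748
  k=2: C(34,2)·0.111111^2·0.888889^32 = 0.15981
  k=3: C(34,3)·0.111111^3·0.888889^31 = 0.21308
P(X ≤ 3) = 0.46860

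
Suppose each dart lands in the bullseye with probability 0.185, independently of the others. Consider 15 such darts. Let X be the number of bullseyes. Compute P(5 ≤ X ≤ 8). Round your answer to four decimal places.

0.1274

X ~ Binomial(15, 0.185); P(5 ≤ X ≤ 8) = Σ C(15,k) p^k (1−p)^(15−k) over k:
  k=5: C(15,5)·0.185^5·0.815^10 = 0.084138
  k=6: C(15,6)·0.185^6·0.815^9 = 0.031831
  k=7: C(15,7)·0.185^7·0.815^8 = 0.009290
  k=8: C(15,8)·0.185^8·0.815^7 = 0.002109
Total = 0.127367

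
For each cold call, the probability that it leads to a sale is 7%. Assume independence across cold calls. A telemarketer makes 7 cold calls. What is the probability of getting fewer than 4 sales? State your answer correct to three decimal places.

X ~ Binomial(7, 0.07); P(X ≤ 3) = Σ C(7,k) p^k (1−p)^(7−k) over k:
  k=0: C(7,0)·0.07^0·0.93^7 = 0.60170
  k=1: C(7,1)·0.07^1·0.93^6 = 0.31703
  k=2: C(7,2)·0.07^2·0.93^5 = 0.07159
  k=3: C(7,3)·0.07^3·0.93^4 = 0.00898
Total = 0.99929

0.999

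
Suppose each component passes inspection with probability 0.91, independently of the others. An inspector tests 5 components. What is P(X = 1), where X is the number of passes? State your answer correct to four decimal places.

0.0003

X ~ Binomial(n=5, p=0.91).
P(X=1) = C(5,1) · p^1 · (1−p)^4
= 5 · 0.91 · 6.561e-05 = 0.000299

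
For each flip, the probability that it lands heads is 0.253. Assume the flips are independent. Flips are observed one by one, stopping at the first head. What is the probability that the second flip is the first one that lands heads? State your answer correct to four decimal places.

0.1890

Geometric (trials to first success), p = 0.253.
P(Y = 2) = (1−p)^1 · p = 0.747 · 0.253 = 0.188991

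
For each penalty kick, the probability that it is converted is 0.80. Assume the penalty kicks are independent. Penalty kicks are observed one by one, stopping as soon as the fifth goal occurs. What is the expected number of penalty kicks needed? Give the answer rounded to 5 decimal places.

6.25000

Y = total penalty kicks until the fifth success; negative binomial with r=5, p=0.80.
E[Y] = r / p = 5 / 0.80 = 6.2500000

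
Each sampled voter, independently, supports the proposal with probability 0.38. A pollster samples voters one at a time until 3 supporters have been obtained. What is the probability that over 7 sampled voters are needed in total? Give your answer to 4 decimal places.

Needing more than 7 sampled voters ⇔ fewer than 3 successes in the first 7. With X ~ Binomial(7, 0.38), P(Y > 7) = P(X ≤ 2).
  k=0: C(7,0)·0.38^0·0.62^7 = 0.035216
  k=1: C(7,1)·0.38^1·0.62^6 = 0.151089
  k=2: C(7,2)·0.38^2·0.62^5 = 0.277808
P(X ≤ 2) = 0.464113

0.4641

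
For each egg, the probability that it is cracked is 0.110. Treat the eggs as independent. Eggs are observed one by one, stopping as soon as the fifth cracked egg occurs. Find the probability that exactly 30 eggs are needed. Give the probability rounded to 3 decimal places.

0.021

Y = trial on which the fifth success occurs; negative binomial, r=5, p=0.11.
P(Y=30) = C(29,4) · p^5 · (1−p)^25
= 23751 · 1.6105e-05 · 0.054294 = 0.02077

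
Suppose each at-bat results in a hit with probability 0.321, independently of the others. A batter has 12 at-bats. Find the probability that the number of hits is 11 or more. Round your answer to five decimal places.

X ~ Binomial(12, 0.321); P(X ≥ 11) = Σ C(12,k) p^k (1−p)^(12−k) over k:
  k=11: C(12,11)·0.321^11·0.679^1 = 0.0000304
  k=12: C(12,12)·0.321^12·0.679^0 = 0.0000012
Total = 0.0000316

0.00003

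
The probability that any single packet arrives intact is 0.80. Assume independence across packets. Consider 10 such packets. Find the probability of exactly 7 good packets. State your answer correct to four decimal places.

0.2013

X ~ Binomial(n=10, p=0.80).
P(X=7) = C(10,7) · p^7 · (1−p)^3
= 120 · 0.20972 · 0.008 = 0.201327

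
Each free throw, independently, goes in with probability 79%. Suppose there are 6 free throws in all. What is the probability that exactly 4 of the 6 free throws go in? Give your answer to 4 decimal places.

0.2577

X ~ Binomial(n=6, p=0.79).
P(X=4) = C(6,4) · p^4 · (1−p)^2
= 15 · 0.3895 · 0.0441 = 0.257655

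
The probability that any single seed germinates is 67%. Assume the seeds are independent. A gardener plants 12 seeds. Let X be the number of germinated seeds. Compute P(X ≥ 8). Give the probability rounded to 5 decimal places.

0.64103

X ~ Binomial(12, 0.67); P(X ≥ 8) = Σ C(12,k) p^k (1−p)^(12−k) over k:
  k=8: C(12,8)·0.67^8·0.33^4 = 0.2383743
  k=9: C(12,9)·0.67^9·0.33^3 = 0.2150987
  k=10: C(12,10)·0.67^10·0.33^2 = 0.1310146
  k=11: C(12,11)·0.67^11·0.33^1 = 0.0483635
  k=12: C(12,12)·0.67^12·0.33^0 = 0.0081827
Total = 0.6410338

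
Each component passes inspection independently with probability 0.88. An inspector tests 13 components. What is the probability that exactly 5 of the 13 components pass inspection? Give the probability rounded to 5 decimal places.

X ~ Binomial(n=13, p=0.88).
P(X=5) = C(13,5) · p^5 · (1−p)^8
= 1287 · 0.52773 · 4.2998e-08 = 0.0000292

0.00003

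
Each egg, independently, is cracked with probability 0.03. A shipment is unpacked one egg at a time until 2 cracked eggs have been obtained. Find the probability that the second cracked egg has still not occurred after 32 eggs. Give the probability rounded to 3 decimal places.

Needing more than 32 eggs ⇔ fewer than 2 successes in the first 32. With X ~ Binomial(32, 0.03), P(Y > 32) = P(X ≤ 1).
  k=0: C(32,0)·0.03^0·0.97^32 = 0.37731
  k=1: C(32,1)·0.03^1·0.97^31 = 0.37342
P(X ≤ 1) = 0.75073

0.751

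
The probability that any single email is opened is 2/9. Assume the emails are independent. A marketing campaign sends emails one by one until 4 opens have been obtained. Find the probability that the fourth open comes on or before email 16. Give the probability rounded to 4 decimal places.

Finishing within 16 emails ⇔ at least 4 successes in the first 16. With X ~ Binomial(16, 0.222222), P(Y ≤ 16) = 1 − P(X ≤ 3).
  k=0: C(16,0)·0.222222^0·0.777778^16 = 0.017934
  k=1: C(16,1)·0.222222^1·0.777778^15 = 0.081986
  k=2: C(16,2)·0.222222^2·0.777778^14 = 0.175685
  k=3: C(16,3)·0.222222^3·0.777778^13 = 0.234246
1 − 0.509851 = 0.490149

0.4901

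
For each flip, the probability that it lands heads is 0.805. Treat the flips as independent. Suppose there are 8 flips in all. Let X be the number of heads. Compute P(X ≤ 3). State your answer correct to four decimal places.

0.0093

X ~ Binomial(8, 0.805); P(X ≤ 3) = Σ C(8,k) p^k (1−p)^(8−k) over k:
  k=0: C(8,0)·0.805^0·0.195^8 = 0.000002
  k=1: C(8,1)·0.805^1·0.195^7 = 0.000069
  k=2: C(8,2)·0.805^2·0.195^6 = 0.000998
  k=3: C(8,3)·0.805^3·0.195^5 = 0.008237
Total = 0.009305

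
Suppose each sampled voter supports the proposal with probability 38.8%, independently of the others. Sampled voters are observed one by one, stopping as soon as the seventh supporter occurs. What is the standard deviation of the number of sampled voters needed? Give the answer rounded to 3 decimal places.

5.334

Y = total sampled voters until the seventh success; negative binomial with r=7, p=0.388.
SD(Y) = √[r(1−p)/p²] = √(28.45680) = 5.33449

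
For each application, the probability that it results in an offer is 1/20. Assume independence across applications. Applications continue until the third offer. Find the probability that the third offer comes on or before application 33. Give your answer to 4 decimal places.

0.2272

Finishing within 33 applications ⇔ at least 3 successes in the first 33. With X ~ Binomial(33, 0.05), P(Y ≤ 33) = 1 − P(X ≤ 2).
  k=0: C(33,0)·0.05^0·0.95^33 = 0.184026
  k=1: C(33,1)·0.05^1·0.95^32 = 0.319624
  k=2: C(33,2)·0.05^2·0.95^31 = 0.269157
1 − 0.772807 = 0.227193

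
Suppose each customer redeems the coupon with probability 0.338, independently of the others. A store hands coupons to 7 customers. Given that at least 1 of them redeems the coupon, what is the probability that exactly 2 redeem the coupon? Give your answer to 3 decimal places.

0.323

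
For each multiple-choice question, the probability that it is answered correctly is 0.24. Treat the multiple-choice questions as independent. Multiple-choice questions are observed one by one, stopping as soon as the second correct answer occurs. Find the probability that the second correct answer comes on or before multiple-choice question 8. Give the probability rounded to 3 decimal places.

0.608

Finishing within 8 multiple-choice questions ⇔ at least 2 successes in the first 8. With X ~ Binomial(8, 0.24), P(Y ≤ 8) = 1 − P(X ≤ 1).
  k=0: C(8,0)·0.24^0·0.76^8 = 0.11130
  k=1: C(8,1)·0.24^1·0.76^7 = 0.28119
1 − 0.39249 = 0.60751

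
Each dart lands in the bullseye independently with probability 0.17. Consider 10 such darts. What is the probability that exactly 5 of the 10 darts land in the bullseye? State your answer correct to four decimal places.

X ~ Binomial(n=10, p=0.17).
P(X=5) = C(10,5) · p^5 · (1−p)^5
= 252 · 0.00014199 · 0.3939 = 0.014094

0.0141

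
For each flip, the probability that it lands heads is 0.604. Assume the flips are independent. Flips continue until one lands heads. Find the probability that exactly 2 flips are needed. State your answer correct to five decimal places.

Geometric (trials to first success), p = 0.604.
P(Y = 2) = (1−p)^1 · p = 0.396 · 0.604 = 0.2391840

0.23918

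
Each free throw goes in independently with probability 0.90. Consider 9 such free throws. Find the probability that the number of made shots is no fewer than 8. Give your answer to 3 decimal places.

0.775

X ~ Binomial(9, 0.90); P(X ≥ 8) = Σ C(9,k) p^k (1−p)^(9−k) over k:
  k=8: C(9,8)·0.90^8·0.10^1 = 0.38742
  k=9: C(9,9)·0.90^9·0.10^0 = 0.38742
Total = 0.77484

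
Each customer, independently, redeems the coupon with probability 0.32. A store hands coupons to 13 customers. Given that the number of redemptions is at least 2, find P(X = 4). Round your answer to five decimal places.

0.24464

X ~ Binomial(13, 0.32). Want P(X=4 | X≥2) = P(X=4) / P(X≥2).
P(X=4) = C(13,4)·0.32^4·0.68^9 = 0.2330699
P(X≥2) = 1 − 0.0066468 − 0.0406631 = 0.9526901
Ratio = 0.2330699 / 0.9526901 = 0.2446440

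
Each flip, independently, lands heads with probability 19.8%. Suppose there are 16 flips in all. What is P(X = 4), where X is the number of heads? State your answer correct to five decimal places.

0.19807

X ~ Binomial(n=16, p=0.198).
P(X=4) = C(16,4) · p^4 · (1−p)^12
= 1820 · 0.001537 · 0.07081 = 0.1980727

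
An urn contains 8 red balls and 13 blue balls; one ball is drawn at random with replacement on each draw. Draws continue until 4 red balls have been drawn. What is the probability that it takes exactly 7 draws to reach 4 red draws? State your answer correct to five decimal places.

0.09993

Y = trial on which the fourth success occurs; negative binomial, r=4, p=0.380952.
P(Y=7) = C(6,3) · p^4 · (1−p)^3
= 20 · 0.021061 · 0.23723 = 0.0999275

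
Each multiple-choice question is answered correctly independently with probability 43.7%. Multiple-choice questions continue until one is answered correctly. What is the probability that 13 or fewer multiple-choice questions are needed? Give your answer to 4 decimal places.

Y = number of multiple-choice questions to the first success; geometric, p = 0.437.
P(Y ≤ 13) = 1 − (1−p)^13 = 1 − 0.000571 = 0.999429

0.9994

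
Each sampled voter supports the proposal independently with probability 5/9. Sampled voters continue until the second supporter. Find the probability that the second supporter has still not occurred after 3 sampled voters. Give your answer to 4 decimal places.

0.4170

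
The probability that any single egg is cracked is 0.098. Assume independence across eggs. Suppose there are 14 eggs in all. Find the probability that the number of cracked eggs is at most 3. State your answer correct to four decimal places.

0.9586

X ~ Binomial(14, 0.098); P(X ≤ 3) = Σ C(14,k) p^k (1−p)^(14−k) over k:
  k=0: C(14,0)·0.098^0·0.902^14 = 0.235989
  k=1: C(14,1)·0.098^1·0.902^13 = 0.358954
  k=2: C(14,2)·0.098^2·0.902^12 = 0.253497
  k=3: C(14,3)·0.098^3·0.902^11 = 0.110167
Total = 0.958607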